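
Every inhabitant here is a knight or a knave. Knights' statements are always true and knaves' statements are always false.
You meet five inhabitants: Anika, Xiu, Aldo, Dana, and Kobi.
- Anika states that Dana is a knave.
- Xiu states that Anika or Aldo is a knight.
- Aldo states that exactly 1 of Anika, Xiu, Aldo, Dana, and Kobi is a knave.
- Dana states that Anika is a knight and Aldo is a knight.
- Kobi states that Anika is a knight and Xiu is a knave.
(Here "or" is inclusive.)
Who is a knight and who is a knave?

Knights: Anika and Xiu. Knaves: Aldo, Dana, and Kobi.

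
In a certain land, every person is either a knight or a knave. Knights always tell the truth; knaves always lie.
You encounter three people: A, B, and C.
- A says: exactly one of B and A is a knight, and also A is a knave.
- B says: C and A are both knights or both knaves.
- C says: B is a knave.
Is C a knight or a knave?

C is a knight.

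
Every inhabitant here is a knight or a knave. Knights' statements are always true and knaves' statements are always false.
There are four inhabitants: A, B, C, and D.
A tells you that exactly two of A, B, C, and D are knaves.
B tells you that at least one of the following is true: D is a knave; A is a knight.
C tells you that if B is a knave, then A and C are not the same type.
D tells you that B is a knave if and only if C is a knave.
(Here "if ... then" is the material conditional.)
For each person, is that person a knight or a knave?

Suppose A is a knight. Then A's statement "exactly two of A, B, C, and D are knaves" would have to be true. Checking the 8 ways to assign the others, none is consistent with every speaker.
(For instance, with B=knave, C=knave, D=knight, B's claim "at least one of the following is true: D is a knave; A is a knight" comes out true where it would need to be false.)
So A must be a knave, making "exactly two of A, B, C, and D are knaves" false. Taking A=knave, B=knave, C=knave, D=knight, each remaining statement checks out:
  B (knave): "at least one of the following is true: D is a knave; A is a knight" — false. ✓
  C (knave): "if B is a knave, then A and C are not the same type" — false. ✓
  D (knight): "B is a knave if and only if C is a knave" — true. ✓
This is the unique consistent assignment.

A is a knave, B is a knave, C is a knave, and D is a knight.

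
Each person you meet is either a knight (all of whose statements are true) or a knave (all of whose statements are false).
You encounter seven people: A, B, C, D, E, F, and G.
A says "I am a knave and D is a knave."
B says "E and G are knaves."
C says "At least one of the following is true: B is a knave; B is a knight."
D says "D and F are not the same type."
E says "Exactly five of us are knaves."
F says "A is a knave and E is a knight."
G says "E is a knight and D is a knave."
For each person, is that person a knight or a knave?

A is a knave, B is a knight, C is a knight, D is a knight, E is a knave, F is a knave, and G is a knave.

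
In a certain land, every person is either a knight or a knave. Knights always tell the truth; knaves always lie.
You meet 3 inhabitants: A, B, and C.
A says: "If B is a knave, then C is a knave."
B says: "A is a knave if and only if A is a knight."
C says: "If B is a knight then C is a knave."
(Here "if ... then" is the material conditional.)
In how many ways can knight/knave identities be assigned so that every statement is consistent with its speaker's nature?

1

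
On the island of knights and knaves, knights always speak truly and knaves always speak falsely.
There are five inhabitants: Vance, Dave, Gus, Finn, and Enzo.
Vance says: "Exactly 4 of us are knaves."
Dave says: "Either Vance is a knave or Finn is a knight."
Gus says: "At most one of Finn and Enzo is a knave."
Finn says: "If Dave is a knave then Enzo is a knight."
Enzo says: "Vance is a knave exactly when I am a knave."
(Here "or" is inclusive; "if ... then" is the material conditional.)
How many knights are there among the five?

1

The unique consistent assignment is Vance=knight, Dave=knave, Gus=knave, Finn=knave, Enzo=knave.
That has 1 knight.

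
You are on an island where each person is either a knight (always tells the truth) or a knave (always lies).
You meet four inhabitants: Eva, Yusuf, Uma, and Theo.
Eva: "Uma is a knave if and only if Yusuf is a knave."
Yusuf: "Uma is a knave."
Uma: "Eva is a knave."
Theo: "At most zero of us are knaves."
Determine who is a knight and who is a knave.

Suppose Eva is a knight. Then Eva's statement "Uma is a knave if and only if Yusuf is a knave" would have to be true. Checking the 8 ways to assign the others, none is consistent with every speaker.
(For instance, with Yusuf=knave, Uma=knight, Theo=knave, Eva's claim "Uma is a knave if and only if Yusuf is a knave" comes out false where it would need to be true.)
So Eva must be a knave, making "Uma is a knave if and only if Yusuf is a knave" false. Taking Eva=knave, Yusuf=knave, Uma=knight, Theo=knave, each remaining statement checks out:
  Yusuf (knave): "Uma is a knave" — false. ✓
  Uma (knight): "Eva is a knave" — true. ✓
  Theo (knave): "at most zero of us are knaves" — false. ✓
This is the unique consistent assignment.

Eva is a knave, Yusuf is a knave, Uma is a knight, and Theo is a knave.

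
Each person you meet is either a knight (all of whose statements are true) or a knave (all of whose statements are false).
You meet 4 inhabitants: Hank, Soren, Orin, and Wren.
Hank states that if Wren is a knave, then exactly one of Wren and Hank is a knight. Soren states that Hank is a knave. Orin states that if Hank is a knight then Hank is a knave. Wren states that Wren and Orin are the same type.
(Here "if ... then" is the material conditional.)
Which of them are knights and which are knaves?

Suppose Hank is a knight. Then Hank's statement "if Wren is a knave, then exactly one of Wren and Hank is a knight" would have to be true. Checking the 8 ways to assign the others, none is consistent with every speaker.
(For instance, with Soren=knight, Orin=knight, Wren=knave, Soren's claim "Hank is a knave" comes out false where it would need to be true.)
So Hank must be a knave, making "if Wren is a knave, then exactly one of Wren and Hank is a knight" false. Taking Hank=knave, Soren=knight, Orin=knight, Wren=knave, each remaining statement checks out:
  Soren (knight): "Hank is a knave" — true. ✓
  Orin (knight): "if Hank is a knight then Hank is a knave" — true. ✓
  Wren (knave): "Wren and Orin are the same type" — false. ✓
This is the unique consistent assignment.

Hank is a knave, Soren is a knight, Orin is a knight, and Wren is a knave.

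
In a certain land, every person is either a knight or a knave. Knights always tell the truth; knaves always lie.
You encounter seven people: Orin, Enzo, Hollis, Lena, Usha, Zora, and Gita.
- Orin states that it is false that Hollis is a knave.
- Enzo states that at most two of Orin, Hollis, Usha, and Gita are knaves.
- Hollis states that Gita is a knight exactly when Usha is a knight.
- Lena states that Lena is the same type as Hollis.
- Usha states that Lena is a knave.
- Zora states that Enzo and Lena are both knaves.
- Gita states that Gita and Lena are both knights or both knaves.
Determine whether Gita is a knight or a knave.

Gita is a knave.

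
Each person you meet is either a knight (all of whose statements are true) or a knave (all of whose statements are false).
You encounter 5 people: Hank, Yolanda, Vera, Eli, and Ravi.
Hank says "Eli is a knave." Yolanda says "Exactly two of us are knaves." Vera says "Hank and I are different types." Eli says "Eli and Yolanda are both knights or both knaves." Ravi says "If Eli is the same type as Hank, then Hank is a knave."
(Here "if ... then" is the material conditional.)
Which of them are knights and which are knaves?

Knights: Yolanda, Eli, and Ravi. Knaves: Hank and Vera.

Hank is a knave; "Eli is a knave" is false, as required.
Since Yolanda is a knight, "exactly two of us are knaves" needs to be True, which holds.
Since Vera is a knave, "Hank and I are different types" needs to be false, which holds.
As a knight, Eli's statement "Eli and Yolanda are both knights or both knaves" should be True; it is.
As a knight, Ravi's statement "if Eli is the same type as Hank, then Hank is a knave" should be True; it is.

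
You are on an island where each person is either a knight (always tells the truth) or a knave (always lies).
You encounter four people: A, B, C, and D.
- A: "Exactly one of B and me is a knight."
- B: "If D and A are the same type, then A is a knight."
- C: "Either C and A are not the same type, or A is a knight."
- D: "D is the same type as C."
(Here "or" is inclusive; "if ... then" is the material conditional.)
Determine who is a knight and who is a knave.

Suppose A is a knight. Then A's statement "exactly one of B and me is a knight" would have to be true. Checking the 8 ways to assign the others, none is consistent with every speaker.
(For instance, with B=knave, C=knight, D=knave, B's claim "if D and A are the same type, then A is a knight" comes out true where it would need to be false.)
So A must be a knave, making "exactly one of B and me is a knight" false. Taking A=knave, B=knave, C=knight, D=knave, each remaining statement checks out:
  B (knave): "if D and A are the same type, then A is a knight" — false. ✓
  C (knight): "either C and A are not the same type, or A is a knight" — true. ✓
  D (knave): "D is the same type as C" — false. ✓
This is the unique consistent assignment.

A is a knave, B is a knave, C is a knight, and D is a knave.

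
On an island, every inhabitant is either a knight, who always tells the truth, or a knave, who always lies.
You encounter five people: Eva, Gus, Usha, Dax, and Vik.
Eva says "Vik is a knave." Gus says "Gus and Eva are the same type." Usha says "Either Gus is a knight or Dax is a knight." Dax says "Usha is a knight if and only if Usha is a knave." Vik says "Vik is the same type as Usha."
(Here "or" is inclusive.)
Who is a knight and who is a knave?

Knights: Eva, Gus, and Usha. Knaves: Dax and Vik.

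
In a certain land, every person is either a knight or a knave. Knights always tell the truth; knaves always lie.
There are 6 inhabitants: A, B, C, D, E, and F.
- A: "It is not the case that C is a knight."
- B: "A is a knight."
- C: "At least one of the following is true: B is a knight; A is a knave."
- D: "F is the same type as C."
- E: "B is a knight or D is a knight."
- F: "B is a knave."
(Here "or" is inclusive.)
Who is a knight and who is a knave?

A is a knave, B is a knave, C is a knight, D is a knight, E is a knight, and F is a knight.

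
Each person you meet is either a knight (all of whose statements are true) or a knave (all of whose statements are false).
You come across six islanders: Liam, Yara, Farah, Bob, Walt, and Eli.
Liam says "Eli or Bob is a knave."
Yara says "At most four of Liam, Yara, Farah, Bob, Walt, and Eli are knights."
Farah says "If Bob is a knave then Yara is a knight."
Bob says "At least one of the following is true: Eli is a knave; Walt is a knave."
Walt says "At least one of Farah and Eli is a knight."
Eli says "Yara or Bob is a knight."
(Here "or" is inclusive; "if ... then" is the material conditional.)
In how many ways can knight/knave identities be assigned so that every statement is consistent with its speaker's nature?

0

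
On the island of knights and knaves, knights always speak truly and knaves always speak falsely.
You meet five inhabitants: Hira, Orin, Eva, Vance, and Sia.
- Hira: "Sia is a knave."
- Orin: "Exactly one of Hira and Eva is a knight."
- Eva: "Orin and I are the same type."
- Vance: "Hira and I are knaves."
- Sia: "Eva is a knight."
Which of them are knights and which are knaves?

Knights: Hira and Orin. Knaves: Eva, Vance, and Sia.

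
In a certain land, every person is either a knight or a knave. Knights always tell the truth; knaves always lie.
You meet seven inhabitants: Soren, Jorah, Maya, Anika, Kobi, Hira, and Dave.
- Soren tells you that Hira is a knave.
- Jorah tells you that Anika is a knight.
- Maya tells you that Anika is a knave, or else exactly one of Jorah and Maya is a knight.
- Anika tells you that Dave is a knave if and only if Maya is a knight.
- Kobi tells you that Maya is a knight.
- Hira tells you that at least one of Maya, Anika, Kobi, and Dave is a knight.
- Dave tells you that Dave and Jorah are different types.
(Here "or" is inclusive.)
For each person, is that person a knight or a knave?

Knights: Maya, Kobi, Hira, and Dave. Knaves: Soren, Jorah, and Anika.

Soren (knave): "Hira is a knave" — False. ✓
Jorah (knave): "Anika is a knight" — False. ✓
Maya is a knight, so "Anika is a knave, or else exactly one of Jorah and Maya is a knight" must be True — and it is.
Anika is a knave, so "Dave is a knave if and only if Maya is a knight" must be False — and it is.
Kobi is a knight, and the claim "Maya is a knight" is indeed True.
Hira is a knight; "at least one of Maya, Anika, Kobi, and Dave is a knight" is True, as required.
As a knight, Dave's statement "Dave and Jorah are different types" should be True; it is.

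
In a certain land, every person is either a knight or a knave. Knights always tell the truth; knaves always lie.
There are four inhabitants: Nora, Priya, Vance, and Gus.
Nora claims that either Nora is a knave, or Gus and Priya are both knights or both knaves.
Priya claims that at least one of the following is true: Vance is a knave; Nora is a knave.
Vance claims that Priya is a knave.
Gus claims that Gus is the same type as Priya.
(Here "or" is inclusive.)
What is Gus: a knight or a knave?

Gus is a knight.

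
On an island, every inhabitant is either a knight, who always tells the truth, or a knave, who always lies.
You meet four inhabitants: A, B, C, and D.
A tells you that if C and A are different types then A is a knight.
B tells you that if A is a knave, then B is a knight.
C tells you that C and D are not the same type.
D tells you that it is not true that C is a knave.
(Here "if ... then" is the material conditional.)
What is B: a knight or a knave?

B is a knight.

Consistent assignments: {A=knight, B=knight, C=knave, D=knave}
In every consistent assignment, B is a knight.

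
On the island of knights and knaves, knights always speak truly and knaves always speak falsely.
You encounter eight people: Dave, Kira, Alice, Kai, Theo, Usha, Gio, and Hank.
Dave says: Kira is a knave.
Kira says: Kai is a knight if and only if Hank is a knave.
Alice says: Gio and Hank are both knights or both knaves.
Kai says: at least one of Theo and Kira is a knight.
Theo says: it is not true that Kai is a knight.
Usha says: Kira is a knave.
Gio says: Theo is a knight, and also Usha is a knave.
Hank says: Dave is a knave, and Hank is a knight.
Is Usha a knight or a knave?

Usha is a knave.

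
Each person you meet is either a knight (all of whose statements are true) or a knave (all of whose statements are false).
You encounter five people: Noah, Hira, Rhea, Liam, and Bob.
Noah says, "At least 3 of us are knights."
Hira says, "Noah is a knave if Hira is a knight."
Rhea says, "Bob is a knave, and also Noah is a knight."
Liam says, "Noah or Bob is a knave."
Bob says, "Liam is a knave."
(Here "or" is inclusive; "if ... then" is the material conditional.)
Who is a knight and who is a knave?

As a knave, Noah's statement "at least 3 of us are knights" should be false; it is.
Hira is a knight, so "Noah is a knave if Hira is a knight" must be true — and it is.
Rhea (knave): "Bob is a knave, and also Noah is a knight" — false. ✓
Since Liam is a knight, "Noah or Bob is a knave" needs to be true, which holds.
Bob is a knave; "Liam is a knave" is false, as required.

Noah is a knave, Hira is a knight, Rhea is a knave, Liam is a knight, and Bob is a knave.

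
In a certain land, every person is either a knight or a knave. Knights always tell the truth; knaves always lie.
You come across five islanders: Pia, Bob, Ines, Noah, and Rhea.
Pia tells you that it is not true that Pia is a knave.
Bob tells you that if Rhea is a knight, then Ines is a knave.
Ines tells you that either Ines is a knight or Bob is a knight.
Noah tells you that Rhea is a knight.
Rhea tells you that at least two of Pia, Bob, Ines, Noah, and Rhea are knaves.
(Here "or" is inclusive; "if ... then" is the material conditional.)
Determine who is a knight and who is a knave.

Pia is a knave, Bob is a knave, Ines is a knight, Noah is a knight, and Rhea is a knight.

Pia (knave): "it is not true that Pia is a knave" — false. ✓
Bob (knave): "if Rhea is a knight, then Ines is a knave" — false. ✓
Ines (knight): "either Ines is a knight or Bob is a knight" — True. ✓
Since Noah is a knight, "Rhea is a knight" needs to be True, which holds.
Rhea is a knight, and the claim "at least two of Pia, Bob, Ines, Noah, and Rhea are knaves" is indeed True.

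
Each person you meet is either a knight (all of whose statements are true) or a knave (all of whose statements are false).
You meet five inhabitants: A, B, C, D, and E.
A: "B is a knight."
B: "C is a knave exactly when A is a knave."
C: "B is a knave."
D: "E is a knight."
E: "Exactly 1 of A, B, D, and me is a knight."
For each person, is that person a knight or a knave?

A (knave): "B is a knight" — False. ✓
B (knave): "C is a knave exactly when A is a knave" — False. ✓
C is a knight; "B is a knave" is true, as required.
D is a knave; "E is a knight" is False, as required.
Since E is a knave, "exactly 1 of A, B, D, and me is a knight" needs to be False, which holds.

A is a knave, B is a knave, C is a knight, D is a knave, and E is a knave.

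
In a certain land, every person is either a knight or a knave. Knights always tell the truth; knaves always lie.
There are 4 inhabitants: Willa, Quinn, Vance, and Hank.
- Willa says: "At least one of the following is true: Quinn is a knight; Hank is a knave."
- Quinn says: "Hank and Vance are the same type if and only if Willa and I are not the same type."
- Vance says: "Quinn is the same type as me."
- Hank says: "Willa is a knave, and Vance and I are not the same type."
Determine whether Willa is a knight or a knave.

Consistent assignments: {Willa=knight, Quinn=knight, Vance=knight, Hank=knave}
In every consistent assignment, Willa is a knight.

Willa is a knight.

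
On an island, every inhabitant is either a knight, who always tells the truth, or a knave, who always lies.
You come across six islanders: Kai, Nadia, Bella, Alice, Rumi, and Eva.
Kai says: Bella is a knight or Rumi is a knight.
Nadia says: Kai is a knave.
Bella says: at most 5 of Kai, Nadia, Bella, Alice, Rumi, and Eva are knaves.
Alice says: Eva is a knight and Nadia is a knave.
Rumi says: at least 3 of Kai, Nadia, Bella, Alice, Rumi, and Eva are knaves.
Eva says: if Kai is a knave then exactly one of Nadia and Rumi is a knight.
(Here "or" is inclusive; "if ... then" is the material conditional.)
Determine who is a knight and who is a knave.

Kai is a knight, Nadia is a knave, Bella is a knight, Alice is a knight, Rumi is a knave, and Eva is a knight.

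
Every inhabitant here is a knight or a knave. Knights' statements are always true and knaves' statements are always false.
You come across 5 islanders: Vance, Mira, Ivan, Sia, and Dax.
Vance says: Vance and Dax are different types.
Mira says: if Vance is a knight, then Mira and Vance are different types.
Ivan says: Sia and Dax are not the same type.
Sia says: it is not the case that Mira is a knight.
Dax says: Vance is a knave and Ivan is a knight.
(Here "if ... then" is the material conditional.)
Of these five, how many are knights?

The unique consistent assignment is Vance=knave, Mira=knight, Ivan=knave, Sia=knave, Dax=knave.
That has 1 knight.

1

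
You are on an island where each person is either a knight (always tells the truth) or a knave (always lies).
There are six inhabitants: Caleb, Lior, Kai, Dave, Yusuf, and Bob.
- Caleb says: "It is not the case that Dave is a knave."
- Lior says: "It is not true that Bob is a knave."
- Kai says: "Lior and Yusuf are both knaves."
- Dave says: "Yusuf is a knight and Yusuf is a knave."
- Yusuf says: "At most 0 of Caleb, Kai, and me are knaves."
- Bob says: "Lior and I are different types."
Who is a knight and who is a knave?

Caleb is a knave, Lior is a knave, Kai is a knight, Dave is a knave, Yusuf is a knave, and Bob is a knave.

Caleb (knave): "it is not the case that Dave is a knave" — False. ✓
Lior is a knave, and the claim "it is not true that Bob is a knave" is indeed False.
Since Kai is a knight, "Lior and Yusuf are both knaves" needs to be true, which holds.
Dave is a knave, and the claim "Yusuf is a knight and Yusuf is a knave" is indeed False.
Since Yusuf is a knave, "at most 0 of Caleb, Kai, and me are knaves" needs to be False, which holds.
Since Bob is a knave, "Lior and I are different types" needs to be False, which holds.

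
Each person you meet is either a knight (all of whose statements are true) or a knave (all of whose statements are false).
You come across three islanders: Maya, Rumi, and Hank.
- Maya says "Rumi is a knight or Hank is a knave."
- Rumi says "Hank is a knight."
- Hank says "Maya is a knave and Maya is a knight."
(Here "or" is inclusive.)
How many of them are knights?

The unique consistent assignment is Maya=knight, Rumi=knave, Hank=knave.
That has 1 knight.

1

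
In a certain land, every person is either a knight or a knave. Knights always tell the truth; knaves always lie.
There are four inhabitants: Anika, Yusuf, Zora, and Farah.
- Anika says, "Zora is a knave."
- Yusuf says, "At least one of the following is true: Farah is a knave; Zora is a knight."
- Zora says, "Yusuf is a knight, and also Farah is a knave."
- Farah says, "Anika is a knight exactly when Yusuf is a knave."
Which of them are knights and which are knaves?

Knights: Anika and Farah. Knaves: Yusuf and Zora.

As a knight, Anika's statement "Zora is a knave" should be True; it is.
Yusuf is a knave; "at least one of the following is true: Farah is a knave; Zora is a knight" is false, as required.
As a knave, Zora's statement "Yusuf is a knight, and also Farah is a knave" should be false; it is.
Farah (knight): "Anika is a knight exactly when Yusuf is a knave" — True. ✓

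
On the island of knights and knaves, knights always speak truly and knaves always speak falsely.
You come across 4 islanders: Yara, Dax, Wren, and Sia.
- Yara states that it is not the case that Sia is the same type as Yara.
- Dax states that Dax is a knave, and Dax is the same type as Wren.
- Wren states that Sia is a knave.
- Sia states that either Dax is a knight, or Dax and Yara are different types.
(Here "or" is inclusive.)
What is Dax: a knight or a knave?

Dax is a knave.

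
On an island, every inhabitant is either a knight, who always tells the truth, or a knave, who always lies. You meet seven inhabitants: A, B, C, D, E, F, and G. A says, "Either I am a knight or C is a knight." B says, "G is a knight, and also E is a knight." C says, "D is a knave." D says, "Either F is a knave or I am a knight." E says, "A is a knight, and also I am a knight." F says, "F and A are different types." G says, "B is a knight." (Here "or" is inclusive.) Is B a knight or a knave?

Consistent assignments: {A=knave, B=knave, C=knave, D=knight, E=knave, F=knight, G=knave}; {A=knave, B=knave, C=knave, D=knight, E=knave, F=knave, G=knave}
In every consistent assignment, B is a knave.

B is a knave.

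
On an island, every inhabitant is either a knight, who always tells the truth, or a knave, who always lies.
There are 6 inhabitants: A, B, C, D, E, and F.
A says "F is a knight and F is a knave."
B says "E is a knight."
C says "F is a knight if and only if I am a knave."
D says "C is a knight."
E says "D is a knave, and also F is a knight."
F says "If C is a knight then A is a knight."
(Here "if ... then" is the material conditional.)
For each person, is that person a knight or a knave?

A is a knave, B is a knave, C is a knight, D is a knight, E is a knave, and F is a knave.

A (knave): "F is a knight and F is a knave" — false. ✓
B is a knave, and the claim "E is a knight" is indeed false.
Since C is a knight, "F is a knight if and only if I am a knave" needs to be true, which holds.
D (knight): "C is a knight" — true. ✓
E is a knave, so "D is a knave, and also F is a knight" must be false — and it is.
As a knave, F's statement "if C is a knight then A is a knight" should be false; it is.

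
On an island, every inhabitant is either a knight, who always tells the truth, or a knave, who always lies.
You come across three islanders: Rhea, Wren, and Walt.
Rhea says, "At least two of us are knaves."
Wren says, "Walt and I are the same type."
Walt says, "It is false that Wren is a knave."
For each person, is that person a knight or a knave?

Rhea is a knave, and the claim "at least two of us are knaves" is indeed False.
Wren is a knight, and the claim "Walt and I are the same type" is indeed true.
Walt is a knight, and the claim "it is false that Wren is a knave" is indeed true.

Knights: Wren and Walt. Knaves: Rhea.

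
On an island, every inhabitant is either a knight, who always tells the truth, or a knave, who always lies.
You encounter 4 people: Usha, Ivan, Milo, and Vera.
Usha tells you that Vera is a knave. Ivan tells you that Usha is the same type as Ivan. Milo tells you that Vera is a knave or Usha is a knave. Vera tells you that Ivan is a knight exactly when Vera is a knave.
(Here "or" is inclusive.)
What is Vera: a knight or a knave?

Vera is a knave.

Consistent assignments: {Usha=knight, Ivan=knave, Milo=knight, Vera=knave}
In every consistent assignment, Vera is a knave.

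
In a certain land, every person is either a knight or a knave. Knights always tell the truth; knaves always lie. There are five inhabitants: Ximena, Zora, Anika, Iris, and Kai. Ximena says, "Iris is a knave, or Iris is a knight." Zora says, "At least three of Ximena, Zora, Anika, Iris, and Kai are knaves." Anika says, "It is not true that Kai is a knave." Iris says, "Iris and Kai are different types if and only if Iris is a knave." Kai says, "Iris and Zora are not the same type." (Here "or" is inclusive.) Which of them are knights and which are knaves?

Knights: Ximena, Anika, Iris, and Kai. Knaves: Zora.

Since Ximena is a knight, "Iris is a knave, or Iris is a knight" needs to be True, which holds.
Zora is a knave; "at least three of Ximena, Zora, Anika, Iris, and Kai are knaves" is False, as required.
Since Anika is a knight, "it is not true that Kai is a knave" needs to be True, which holds.
As a knight, Iris's statement "Iris and Kai are different types if and only if Iris is a knave" should be True; it is.
As a knight, Kai's statement "Iris and Zora are not the same type" should be True; it is.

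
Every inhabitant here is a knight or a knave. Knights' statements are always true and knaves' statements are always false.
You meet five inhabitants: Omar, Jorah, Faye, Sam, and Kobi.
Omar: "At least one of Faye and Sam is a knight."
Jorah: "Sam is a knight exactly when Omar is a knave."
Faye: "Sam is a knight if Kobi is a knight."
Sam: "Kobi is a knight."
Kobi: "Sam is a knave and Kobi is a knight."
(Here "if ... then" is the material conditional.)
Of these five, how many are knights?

3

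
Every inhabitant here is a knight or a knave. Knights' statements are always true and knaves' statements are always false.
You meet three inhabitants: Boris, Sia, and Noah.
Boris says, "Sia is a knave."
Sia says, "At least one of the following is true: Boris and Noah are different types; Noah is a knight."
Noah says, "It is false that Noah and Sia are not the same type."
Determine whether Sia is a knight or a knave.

Consistent assignments: {Boris=knave, Sia=knight, Noah=knight}
In every consistent assignment, Sia is a knight.

Sia is a knight.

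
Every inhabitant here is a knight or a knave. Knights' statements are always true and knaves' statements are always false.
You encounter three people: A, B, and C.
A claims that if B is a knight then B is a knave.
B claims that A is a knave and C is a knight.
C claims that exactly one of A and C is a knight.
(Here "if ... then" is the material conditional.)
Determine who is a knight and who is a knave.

A is a knave, B is a knight, and C is a knight.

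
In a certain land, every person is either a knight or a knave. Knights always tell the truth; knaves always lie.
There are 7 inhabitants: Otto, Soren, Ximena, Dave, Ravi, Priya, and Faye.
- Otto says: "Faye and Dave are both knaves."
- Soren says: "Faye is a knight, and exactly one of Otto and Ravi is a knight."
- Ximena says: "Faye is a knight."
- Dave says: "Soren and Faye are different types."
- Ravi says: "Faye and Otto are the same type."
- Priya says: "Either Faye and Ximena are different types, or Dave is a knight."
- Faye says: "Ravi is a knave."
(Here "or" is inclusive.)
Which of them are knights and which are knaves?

Knights: Ximena, Dave, Priya, and Faye. Knaves: Otto, Soren, and Ravi.

As a knave, Otto's statement "Faye and Dave are both knaves" should be false; it is.
Soren is a knave, so "Faye is a knight, and exactly one of Otto and Ravi is a knight" must be false — and it is.
Ximena (knight): "Faye is a knight" — true. ✓
Dave is a knight, so "Soren and Faye are different types" must be true — and it is.
Ravi is a knave, so "Faye and Otto are the same type" must be false — and it is.
Priya is a knight, and the claim "either Faye and Ximena are different types, or Dave is a knight" is indeed true.
Since Faye is a knight, "Ravi is a knave" needs to be true, which holds.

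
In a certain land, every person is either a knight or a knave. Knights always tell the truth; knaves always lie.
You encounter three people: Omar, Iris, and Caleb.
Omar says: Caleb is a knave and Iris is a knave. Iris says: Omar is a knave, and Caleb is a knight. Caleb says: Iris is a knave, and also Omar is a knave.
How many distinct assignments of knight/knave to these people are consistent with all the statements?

1

Consistent assignments:
  Omar=knight, Iris=knave, Caleb=knave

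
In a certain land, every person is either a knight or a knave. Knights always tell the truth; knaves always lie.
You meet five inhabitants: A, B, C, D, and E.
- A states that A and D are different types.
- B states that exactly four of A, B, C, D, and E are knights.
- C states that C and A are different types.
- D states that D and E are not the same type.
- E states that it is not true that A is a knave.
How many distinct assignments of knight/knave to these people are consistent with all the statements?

2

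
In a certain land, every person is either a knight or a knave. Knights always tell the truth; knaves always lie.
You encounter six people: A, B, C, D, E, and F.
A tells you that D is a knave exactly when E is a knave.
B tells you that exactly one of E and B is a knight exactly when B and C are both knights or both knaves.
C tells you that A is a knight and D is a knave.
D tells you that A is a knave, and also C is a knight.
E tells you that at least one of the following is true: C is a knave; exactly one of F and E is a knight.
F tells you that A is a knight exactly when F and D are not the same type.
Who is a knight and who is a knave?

A is a knight; "D is a knave exactly when E is a knave" is True, as required.
B is a knight, and the claim "exactly one of E and B is a knight exactly when B and C are both knights or both knaves" is indeed True.
Since C is a knight, "A is a knight and D is a knave" needs to be True, which holds.
As a knave, D's statement "A is a knave, and also C is a knight" should be False; it is.
E is a knave, so "at least one of the following is true: C is a knave; exactly one of F and E is a knight" must be False — and it is.
Since F is a knave, "A is a knight exactly when F and D are not the same type" needs to be False, which holds.

A is a knight, B is a knight, C is a knight, D is a knave, E is a knave, and F is a knave.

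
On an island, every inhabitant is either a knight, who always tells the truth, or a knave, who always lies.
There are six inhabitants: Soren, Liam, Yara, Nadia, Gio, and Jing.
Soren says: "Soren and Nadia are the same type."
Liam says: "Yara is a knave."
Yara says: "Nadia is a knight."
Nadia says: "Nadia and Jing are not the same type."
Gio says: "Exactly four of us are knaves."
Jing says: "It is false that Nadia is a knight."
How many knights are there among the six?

The unique consistent assignment is Soren=knight, Liam=knave, Yara=knight, Nadia=knight, Gio=knave, Jing=knave.
That has 3 knights.

3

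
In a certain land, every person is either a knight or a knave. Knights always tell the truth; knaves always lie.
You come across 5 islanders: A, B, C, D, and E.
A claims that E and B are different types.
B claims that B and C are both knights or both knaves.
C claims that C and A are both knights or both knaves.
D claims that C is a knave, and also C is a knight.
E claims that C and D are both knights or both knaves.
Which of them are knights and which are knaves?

A is a knight, B is a knight, C is a knight, D is a knave, and E is a knave.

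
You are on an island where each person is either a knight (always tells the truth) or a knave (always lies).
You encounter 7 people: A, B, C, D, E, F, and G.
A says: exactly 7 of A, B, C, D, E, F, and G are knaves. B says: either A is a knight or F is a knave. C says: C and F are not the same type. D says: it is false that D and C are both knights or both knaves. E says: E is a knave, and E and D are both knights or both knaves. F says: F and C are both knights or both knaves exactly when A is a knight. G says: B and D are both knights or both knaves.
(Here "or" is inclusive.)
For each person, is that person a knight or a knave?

A is a knave; "exactly 7 of A, B, C, D, E, F, and G are knaves" is false, as required.
B (knight): "either A is a knight or F is a knave" — true. ✓
C is a knave, so "C and F are not the same type" must be false — and it is.
D is a knight; "it is false that D and C are both knights or both knaves" is true, as required.
Since E is a knave, "E is a knave, and E and D are both knights or both knaves" needs to be false, which holds.
F (knave): "F and C are both knights or both knaves exactly when A is a knight" — false. ✓
G is a knight, and the claim "B and D are both knights or both knaves" is indeed true.

Knights: B, D, and G. Knaves: A, C, E, and F.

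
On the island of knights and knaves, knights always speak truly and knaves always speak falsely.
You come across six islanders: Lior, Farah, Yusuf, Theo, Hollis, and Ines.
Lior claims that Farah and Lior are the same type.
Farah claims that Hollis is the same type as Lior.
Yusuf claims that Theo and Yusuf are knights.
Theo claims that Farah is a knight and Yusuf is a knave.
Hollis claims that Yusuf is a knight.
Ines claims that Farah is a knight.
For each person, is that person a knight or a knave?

Lior is a knave, Farah is a knight, Yusuf is a knave, Theo is a knight, Hollis is a knave, and Ines is a knight.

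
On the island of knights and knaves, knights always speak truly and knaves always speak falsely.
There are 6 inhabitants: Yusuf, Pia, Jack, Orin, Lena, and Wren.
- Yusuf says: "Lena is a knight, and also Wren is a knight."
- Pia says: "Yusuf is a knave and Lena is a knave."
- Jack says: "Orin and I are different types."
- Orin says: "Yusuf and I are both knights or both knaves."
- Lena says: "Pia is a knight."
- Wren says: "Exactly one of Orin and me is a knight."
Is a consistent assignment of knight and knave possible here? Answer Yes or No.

No

Checking all 64 assignments, each has at least one speaker whose statement's truth value contradicts their type.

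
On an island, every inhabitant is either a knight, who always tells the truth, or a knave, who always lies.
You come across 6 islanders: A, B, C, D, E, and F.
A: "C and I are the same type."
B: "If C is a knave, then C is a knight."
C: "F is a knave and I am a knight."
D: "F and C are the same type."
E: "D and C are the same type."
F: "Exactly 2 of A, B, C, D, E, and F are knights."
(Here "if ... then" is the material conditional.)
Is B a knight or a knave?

B is a knight.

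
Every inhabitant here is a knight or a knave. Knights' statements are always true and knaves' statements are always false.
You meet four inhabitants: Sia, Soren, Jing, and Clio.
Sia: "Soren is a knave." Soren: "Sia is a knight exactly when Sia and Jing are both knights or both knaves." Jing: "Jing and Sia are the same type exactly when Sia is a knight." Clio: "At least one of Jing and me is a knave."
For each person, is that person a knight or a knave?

As a knight, Sia's statement "Soren is a knave" should be True; it is.
Soren is a knave; "Sia is a knight exactly when Sia and Jing are both knights or both knaves" is False, as required.
Since Jing is a knave, "Jing and Sia are the same type exactly when Sia is a knight" needs to be False, which holds.
Clio (knight): "at least one of Jing and me is a knave" — True. ✓

Sia is a knight, Soren is a knave, Jing is a knave, and Clio is a knight.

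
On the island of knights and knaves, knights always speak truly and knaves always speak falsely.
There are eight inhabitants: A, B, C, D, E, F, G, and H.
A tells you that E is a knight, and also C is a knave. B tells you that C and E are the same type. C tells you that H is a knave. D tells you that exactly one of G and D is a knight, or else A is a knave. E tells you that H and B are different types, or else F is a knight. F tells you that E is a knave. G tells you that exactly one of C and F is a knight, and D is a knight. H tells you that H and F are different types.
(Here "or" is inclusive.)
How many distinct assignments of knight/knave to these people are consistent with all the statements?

3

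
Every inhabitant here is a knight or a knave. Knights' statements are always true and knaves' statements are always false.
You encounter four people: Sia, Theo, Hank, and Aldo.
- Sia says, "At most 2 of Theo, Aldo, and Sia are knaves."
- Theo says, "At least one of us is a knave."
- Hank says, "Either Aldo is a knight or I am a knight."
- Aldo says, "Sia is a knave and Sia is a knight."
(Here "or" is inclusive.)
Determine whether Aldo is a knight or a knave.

Consistent assignments: {Sia=knight, Theo=knight, Hank=knight, Aldo=knave}; {Sia=knight, Theo=knight, Hank=knave, Aldo=knave}
In every consistent assignment, Aldo is a knave.

Aldo is a knave.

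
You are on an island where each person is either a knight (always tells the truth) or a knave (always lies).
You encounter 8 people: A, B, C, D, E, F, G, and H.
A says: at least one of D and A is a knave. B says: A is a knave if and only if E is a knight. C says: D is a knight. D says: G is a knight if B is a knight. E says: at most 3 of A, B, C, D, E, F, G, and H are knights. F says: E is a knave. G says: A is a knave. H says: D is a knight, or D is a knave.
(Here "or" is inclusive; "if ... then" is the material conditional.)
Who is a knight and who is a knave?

A (knight): "at least one of D and A is a knave" — true. ✓
B (knight): "A is a knave if and only if E is a knight" — true. ✓
C is a knave; "D is a knight" is False, as required.
D is a knave; "G is a knight if B is a knight" is False, as required.
E is a knave, so "at most 3 of A, B, C, D, E, F, G, and H are knights" must be False — and it is.
F is a knight; "E is a knave" is true, as required.
G is a knave; "A is a knave" is False, as required.
H is a knight, and the claim "D is a knight, or D is a knave" is indeed true.

A is a knight, B is a knight, C is a knave, D is a knave, E is a knave, F is a knight, G is a knave, and H is a knight.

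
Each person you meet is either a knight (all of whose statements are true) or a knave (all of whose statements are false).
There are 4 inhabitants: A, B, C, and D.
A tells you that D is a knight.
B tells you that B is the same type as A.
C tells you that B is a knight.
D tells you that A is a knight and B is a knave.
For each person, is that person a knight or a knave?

Knights: A and D. Knaves: B and C.

Suppose A is a knave. Then A's statement "D is a knight" would have to be false. Checking the 8 ways to assign the others, none is consistent with every speaker.
(For instance, with B=knave, C=knave, D=knight, A's claim "D is a knight" comes out true where it would need to be false.)
So A must be a knight, making "D is a knight" true. Taking A=knight, B=knave, C=knave, D=knight, each remaining statement checks out:
  B (knave): "B is the same type as A" — false. ✓
  C (knave): "B is a knight" — false. ✓
  D (knight): "A is a knight and B is a knave" — true. ✓
This is the unique consistent assignment.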